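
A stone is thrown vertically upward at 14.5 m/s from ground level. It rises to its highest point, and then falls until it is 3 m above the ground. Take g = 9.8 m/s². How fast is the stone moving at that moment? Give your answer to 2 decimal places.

Phase 1 (rising): v₀ = 14.5 m/s, a = -9.8 m/s².
v = v₀ + at → t = (0 − 14.5) / -9.8 = 1.48 s
v² = v₀² + 2aΔx → Δx = (0² − 14.5²)/(2·-9.8) = 10.7 m

Phase 2 (falling): v₀ = 0 m/s, a = -9.8 m/s².
Falls 7.73 m from rest: t = √(2·7.73/9.8) = 1.26 s; v = g·t = 12.3 m/s.
Final speed = 12.3 m/s

12.31 m/s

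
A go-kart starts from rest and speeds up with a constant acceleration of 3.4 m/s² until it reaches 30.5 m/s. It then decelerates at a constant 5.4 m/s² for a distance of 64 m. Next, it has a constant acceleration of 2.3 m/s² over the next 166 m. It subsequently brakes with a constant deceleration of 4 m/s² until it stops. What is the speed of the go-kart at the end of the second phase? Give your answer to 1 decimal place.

15.5 m/s

Phase 1 (accelerating): v₀ = 0 m/s, a = 3.4 m/s².
v = v₀ + at → t = (30.5 − 0) / 3.4 = 8.97 s
v² = v₀² + 2aΔx → Δx = (30.5² − 0²)/(2·3.4) = 137 m

Phase 2 (decelerating): v₀ = 30.5 m/s, a = -5.4 m/s².
v² = v₀² + 2aΔx = 30.5² + 2·-5.4·64 = 239 → v = 15.5 m/s
t = (v − v₀)/a = (15.5 − 30.5)/-5.4 = 2.78 s
Speed at end of phase 2 = 15.5 m/s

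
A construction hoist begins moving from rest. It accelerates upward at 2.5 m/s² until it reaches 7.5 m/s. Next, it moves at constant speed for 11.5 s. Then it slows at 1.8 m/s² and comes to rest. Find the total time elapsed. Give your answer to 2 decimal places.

18.67 s

Phase 1 (accelerating): v₀ = 0 m/s, a = 2.5 m/s².
v = v₀ + at → t = (7.5 − 0) / 2.5 = 3.00 s
v² = v₀² + 2aΔx → Δx = (7.5² − 0²)/(2·2.5) = 11.2 m

Phase 2 (constant speed): v₀ = 7.50 m/s, a = 0 m/s².
v = v₀ + at = 7.50 + (0)(11.5) = 7.50 m/s
Δx = v₀t + ½at² = 7.50·11.5 + 0.5·0·11.5² = 86.2 m

Phase 3 (decelerating): v₀ = 7.50 m/s, a = -1.8 m/s².
v = v₀ + at → t = (0 − 7.50) / -1.8 = 4.17 s
v² = v₀² + 2aΔx → Δx = (0² − 7.50²)/(2·-1.8) = 15.6 m
Total time = 3.00 + 11.5 + 4.17 = 18.7 s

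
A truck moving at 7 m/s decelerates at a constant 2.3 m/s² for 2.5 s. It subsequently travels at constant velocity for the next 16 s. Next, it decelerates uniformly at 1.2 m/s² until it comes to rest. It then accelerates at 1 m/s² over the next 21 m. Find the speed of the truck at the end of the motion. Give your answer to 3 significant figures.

Phase 1 (decelerating): v₀ = 7.00 m/s, a = -2.3 m/s².
v = v₀ + at = 7.00 + (-2.3)(2.5) = 1.25 m/s
Δx = v₀t + ½at² = 7.00·2.5 + 0.5·-2.3·2.5² = 10.3 m

Phase 2 (constant speed): v₀ = 1.25 m/s, a = 0 m/s².
v = v₀ + at = 1.25 + (0)(16) = 1.25 m/s
Δx = v₀t + ½at² = 1.25·16 + 0.5·0·16² = 20.0 m

Phase 3 (decelerating): v₀ = 1.25 m/s, a = -1.2 m/s².
v = v₀ + at → t = (0 − 1.25) / -1.2 = 1.04 s
v² = v₀² + 2aΔx → Δx = (0² − 1.25²)/(2·-1.2) = 0.651 m

Phase 4 (accelerating): v₀ = 0 m/s, a = 1 m/s².
v² = v₀² + 2aΔx = 0² + 2·1·21 = 42.0 → v = 6.48 m/s
t = (v − v₀)/a = (6.48 − 0)/1 = 6.48 s
Final speed = 6.48 m/s

6.48 m/s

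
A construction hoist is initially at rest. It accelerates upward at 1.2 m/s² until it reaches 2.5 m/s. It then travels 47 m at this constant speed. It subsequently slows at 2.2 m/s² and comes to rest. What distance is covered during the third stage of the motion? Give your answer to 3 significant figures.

1.42 m

Phase 1 (accelerating): v₀ = 0 m/s, a = 1.2 m/s².
v = v₀ + at → t = (2.5 − 0) / 1.2 = 2.08 s
v² = v₀² + 2aΔx → Δx = (2.5² − 0²)/(2·1.2) = 2.60 m

Phase 2 (constant speed): v₀ = 2.50 m/s, a = 0 m/s².
Constant speed: t = d/v = 47/2.50 = 18.8 s

Phase 3 (decelerating): v₀ = 2.50 m/s, a = -2.2 m/s².
v = v₀ + at → t = (0 − 2.50) / -2.2 = 1.14 s
v² = v₀² + 2aΔx → Δx = (0² − 2.50²)/(2·-2.2) = 1.42 m
Distance in phase 3 = 1.42 m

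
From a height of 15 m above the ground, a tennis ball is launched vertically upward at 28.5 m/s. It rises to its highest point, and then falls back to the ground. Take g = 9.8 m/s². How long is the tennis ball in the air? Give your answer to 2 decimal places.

6.30 s

Phase 1 (rising): v₀ = 28.5 m/s, a = -9.8 m/s².
v = v₀ + at → t = (0 − 28.5) / -9.8 = 2.91 s
v² = v₀² + 2aΔx → Δx = (0² − 28.5²)/(2·-9.8) = 41.4 m

Phase 2 (falling): v₀ = 0 m/s, a = -9.8 m/s².
Falls 56.4 m from rest: t = √(2·56.4/9.8) = 3.39 s; v = g·t = 33.3 m/s.
Total time = 2.91 + 3.39 = 6.30 s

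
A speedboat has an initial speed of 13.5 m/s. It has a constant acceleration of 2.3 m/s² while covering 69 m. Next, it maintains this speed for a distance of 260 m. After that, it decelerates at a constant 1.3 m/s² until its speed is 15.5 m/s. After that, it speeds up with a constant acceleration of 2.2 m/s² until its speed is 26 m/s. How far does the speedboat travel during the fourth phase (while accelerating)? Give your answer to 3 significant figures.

Phase 1 (accelerating): v₀ = 13.5 m/s, a = 2.3 m/s².
v² = v₀² + 2aΔx = 13.5² + 2·2.3·69 = 500 → v = 22.4 m/s
t = (v − v₀)/a = (22.4 − 13.5)/2.3 = 3.85 s

Phase 2 (constant speed): v₀ = 22.4 m/s, a = 0 m/s².
Constant speed: t = d/v = 260/22.4 = 11.6 s

Phase 3 (decelerating): v₀ = 22.4 m/s, a = -1.3 m/s².
v = v₀ + at → t = (15.5 − 22.4) / -1.3 = 5.27 s
v² = v₀² + 2aΔx → Δx = (15.5² − 22.4²)/(2·-1.3) = 99.8 m

Phase 4 (accelerating): v₀ = 15.5 m/s, a = 2.2 m/s².
v = v₀ + at → t = (26 − 15.5) / 2.2 = 4.77 s
v² = v₀² + 2aΔx → Δx = (26² − 15.5²)/(2·2.2) = 99.0 m
Distance in phase 4 = 99.0 m

99.0 m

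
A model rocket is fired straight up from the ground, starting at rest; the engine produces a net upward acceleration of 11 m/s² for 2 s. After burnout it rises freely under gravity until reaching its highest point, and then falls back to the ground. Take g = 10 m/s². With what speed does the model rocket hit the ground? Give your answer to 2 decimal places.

30.40 m/s

Phase 1 (powered ascent): v₀ = 0 m/s, a = 11 m/s².
v = v₀ + at = 0 + (11)(2) = 22.0 m/s
Δx = v₀t + ½at² = 0·2 + 0.5·11·2² = 22.0 m

Phase 2 (coasting upward): v₀ = 22.0 m/s, a = -10 m/s².
v = v₀ + at → t = (0 − 22.0) / -10 = 2.20 s
v² = v₀² + 2aΔx → Δx = (0² − 22.0²)/(2·-10) = 24.2 m

Phase 3 (free fall): v₀ = 0 m/s, a = -10 m/s².
Falls 46.2 m from rest: t = √(2·46.2/10) = 3.04 s; v = g·t = 30.4 m/s.
Impact speed = 30.4 m/s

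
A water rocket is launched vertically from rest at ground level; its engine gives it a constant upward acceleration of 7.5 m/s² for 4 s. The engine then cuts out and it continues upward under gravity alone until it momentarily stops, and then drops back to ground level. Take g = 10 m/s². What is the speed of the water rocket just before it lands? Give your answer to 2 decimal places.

45.83 m/s

Phase 1 (powered ascent): v₀ = 0 m/s, a = 7.5 m/s².
v = v₀ + at = 0 + (7.5)(4) = 30.0 m/s
Δx = v₀t + ½at² = 0·4 + 0.5·7.5·4² = 60.0 m

Phase 2 (coasting upward): v₀ = 30.0 m/s, a = -10 m/s².
v = v₀ + at → t = (0 − 30.0) / -10 = 3.00 s
v² = v₀² + 2aΔx → Δx = (0² − 30.0²)/(2·-10) = 45.0 m

Phase 3 (free fall): v₀ = 0 m/s, a = -10 m/s².
Falls 105 m from rest: t = √(2·105/10) = 4.58 s; v = g·t = 45.8 m/s.
Impact speed = 45.8 m/s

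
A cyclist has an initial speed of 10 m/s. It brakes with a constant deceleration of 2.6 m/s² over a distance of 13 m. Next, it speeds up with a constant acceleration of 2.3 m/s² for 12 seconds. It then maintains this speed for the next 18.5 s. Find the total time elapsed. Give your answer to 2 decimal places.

Phase 1 (decelerating): v₀ = 10.0 m/s, a = -2.6 m/s².
v² = v₀² + 2aΔx = 10.0² + 2·-2.6·13 = 32.4 → v = 5.69 m/s
t = (v − v₀)/a = (5.69 − 10.0)/-2.6 = 1.66 s

Phase 2 (accelerating): v₀ = 5.69 m/s, a = 2.3 m/s².
v = v₀ + at = 5.69 + (2.3)(12) = 33.3 m/s
Δx = v₀t + ½at² = 5.69·12 + 0.5·2.3·12² = 234 m

Phase 3 (constant speed): v₀ = 33.3 m/s, a = 0 m/s².
v = v₀ + at = 33.3 + (0)(18.5) = 33.3 m/s
Δx = v₀t + ½at² = 33.3·18.5 + 0.5·0·18.5² = 616 m
Total time = 1.66 + 12.0 + 18.5 = 32.2 s

32.16 s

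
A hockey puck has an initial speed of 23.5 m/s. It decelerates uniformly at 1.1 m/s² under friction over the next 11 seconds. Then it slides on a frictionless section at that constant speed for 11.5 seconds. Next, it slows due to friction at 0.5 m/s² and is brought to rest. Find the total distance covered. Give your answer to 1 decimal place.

453.0 m

Phase 1 (decelerating): v₀ = 23.5 m/s, a = -1.1 m/s².
v = v₀ + at = 23.5 + (-1.1)(11) = 11.4 m/s
Δx = v₀t + ½at² = 23.5·11 + 0.5·-1.1·11² = 192 m

Phase 2 (constant speed): v₀ = 11.4 m/s, a = 0 m/s².
v = v₀ + at = 11.4 + (0)(11.5) = 11.4 m/s
Δx = v₀t + ½at² = 11.4·11.5 + 0.5·0·11.5² = 131 m

Phase 3 (decelerating): v₀ = 11.4 m/s, a = -0.5 m/s².
v = v₀ + at → t = (0 − 11.4) / -0.5 = 22.8 s
v² = v₀² + 2aΔx → Δx = (0² − 11.4²)/(2·-0.5) = 130 m
Total distance = 192 + 131 + 130 = 453 m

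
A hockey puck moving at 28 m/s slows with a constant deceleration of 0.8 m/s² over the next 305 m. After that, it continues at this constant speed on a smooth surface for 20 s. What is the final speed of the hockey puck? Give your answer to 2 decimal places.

Phase 1 (decelerating): v₀ = 28.0 m/s, a = -0.8 m/s².
v² = v₀² + 2aΔx = 28.0² + 2·-0.8·305 = 296 → v = 17.2 m/s
t = (v − v₀)/a = (17.2 − 28.0)/-0.8 = 13.5 s

Phase 2 (constant speed): v₀ = 17.2 m/s, a = 0 m/s².
v = v₀ + at = 17.2 + (0)(20) = 17.2 m/s
Δx = v₀t + ½at² = 17.2·20 + 0.5·0·20² = 344 m
Final speed = 17.2 m/s

17.20 m/s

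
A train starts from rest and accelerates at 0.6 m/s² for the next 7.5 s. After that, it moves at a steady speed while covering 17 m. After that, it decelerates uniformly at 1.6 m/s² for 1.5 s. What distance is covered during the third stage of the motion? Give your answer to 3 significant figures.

4.95 m

Phase 1 (accelerating): v₀ = 0 m/s, a = 0.6 m/s².
v = v₀ + at = 0 + (0.6)(7.5) = 4.50 m/s
Δx = v₀t + ½at² = 0·7.5 + 0.5·0.6·7.5² = 16.9 m

Phase 2 (constant speed): v₀ = 4.50 m/s, a = 0 m/s².
Constant speed: t = d/v = 17/4.50 = 3.78 s

Phase 3 (decelerating): v₀ = 4.50 m/s, a = -1.6 m/s².
v = v₀ + at = 4.50 + (-1.6)(1.5) = 2.10 m/s
Δx = v₀t + ½at² = 4.50·1.5 + 0.5·-1.6·1.5² = 4.95 m
Distance in phase 3 = 4.95 m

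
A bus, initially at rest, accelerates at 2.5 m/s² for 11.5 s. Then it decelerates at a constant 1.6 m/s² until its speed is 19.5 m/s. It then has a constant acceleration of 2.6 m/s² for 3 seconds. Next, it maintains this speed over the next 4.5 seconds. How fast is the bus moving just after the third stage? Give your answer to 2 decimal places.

Phase 1 (accelerating): v₀ = 0 m/s, a = 2.5 m/s².
v = v₀ + at = 0 + (2.5)(11.5) = 28.8 m/s
Δx = v₀t + ½at² = 0·11.5 + 0.5·2.5·11.5² = 165 m

Phase 2 (decelerating): v₀ = 28.8 m/s, a = -1.6 m/s².
v = v₀ + at → t = (19.5 − 28.8) / -1.6 = 5.78 s
v² = v₀² + 2aΔx → Δx = (19.5² − 28.8²)/(2·-1.6) = 139 m

Phase 3 (accelerating): v₀ = 19.5 m/s, a = 2.6 m/s².
v = v₀ + at = 19.5 + (2.6)(3) = 27.3 m/s
Δx = v₀t + ½at² = 19.5·3 + 0.5·2.6·3² = 70.2 m
Speed at end of phase 3 = 27.3 m/s

27.30 m/s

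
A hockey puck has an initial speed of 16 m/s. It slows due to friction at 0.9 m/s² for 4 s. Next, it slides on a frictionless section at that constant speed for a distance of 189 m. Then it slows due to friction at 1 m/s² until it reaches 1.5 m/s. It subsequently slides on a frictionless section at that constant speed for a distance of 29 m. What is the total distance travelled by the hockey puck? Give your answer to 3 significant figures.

351 m

Phase 1 (decelerating): v₀ = 16.0 m/s, a = -0.9 m/s².
v = v₀ + at = 16.0 + (-0.9)(4) = 12.4 m/s
Δx = v₀t + ½at² = 16.0·4 + 0.5·-0.9·4² = 56.8 m

Phase 2 (constant speed): v₀ = 12.4 m/s, a = 0 m/s².
Constant speed: t = d/v = 189/12.4 = 15.2 s

Phase 3 (decelerating): v₀ = 12.4 m/s, a = -1 m/s².
v = v₀ + at → t = (1.5 − 12.4) / -1 = 10.9 s
v² = v₀² + 2aΔx → Δx = (1.5² − 12.4²)/(2·-1) = 75.8 m

Phase 4 (constant speed): v₀ = 1.50 m/s, a = 0 m/s².
Constant speed: t = d/v = 29/1.50 = 19.3 s
Total distance = 56.8 + 189 + 75.8 + 29.0 = 351 m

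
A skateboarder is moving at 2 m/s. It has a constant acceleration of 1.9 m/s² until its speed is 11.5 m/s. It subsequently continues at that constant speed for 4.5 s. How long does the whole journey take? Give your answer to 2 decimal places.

Phase 1 (accelerating): v₀ = 2.00 m/s, a = 1.9 m/s².
v = v₀ + at → t = (11.5 − 2.00) / 1.9 = 5.00 s
v² = v₀² + 2aΔx → Δx = (11.5² − 2.00²)/(2·1.9) = 33.8 m

Phase 2 (constant speed): v₀ = 11.5 m/s, a = 0 m/s².
v = v₀ + at = 11.5 + (0)(4.5) = 11.5 m/s
Δx = v₀t + ½at² = 11.5·4.5 + 0.5·0·4.5² = 51.8 m
Total time = 5.00 + 4.50 = 9.50 s

9.50 s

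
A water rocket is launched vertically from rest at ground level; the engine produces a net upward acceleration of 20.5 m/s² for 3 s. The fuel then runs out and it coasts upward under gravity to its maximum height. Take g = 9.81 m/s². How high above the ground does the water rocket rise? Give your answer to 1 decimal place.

Phase 1 (powered ascent): v₀ = 0 m/s, a = 20.5 m/s².
v = v₀ + at = 0 + (20.5)(3) = 61.5 m/s
Δx = v₀t + ½at² = 0·3 + 0.5·20.5·3² = 92.2 m

Phase 2 (coasting upward): v₀ = 61.5 m/s, a = -9.81 m/s².
v = v₀ + at → t = (0 − 61.5) / -9.81 = 6.27 s
v² = v₀² + 2aΔx → Δx = (0² − 61.5²)/(2·-9.81) = 193 m
Maximum height = 92.2 + 193 = 285 m

285.0 m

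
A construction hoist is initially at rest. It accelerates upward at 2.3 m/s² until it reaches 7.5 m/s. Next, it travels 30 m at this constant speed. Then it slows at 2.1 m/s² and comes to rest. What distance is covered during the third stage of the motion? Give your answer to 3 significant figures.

Phase 1 (accelerating): v₀ = 0 m/s, a = 2.3 m/s².
v = v₀ + at → t = (7.5 − 0) / 2.3 = 3.26 s
v² = v₀² + 2aΔx → Δx = (7.5² − 0²)/(2·2.3) = 12.2 m

Phase 2 (constant speed): v₀ = 7.50 m/s, a = 0 m/s².
Constant speed: t = d/v = 30/7.50 = 4.00 s

Phase 3 (decelerating): v₀ = 7.50 m/s, a = -2.1 m/s².
v = v₀ + at → t = (0 − 7.50) / -2.1 = 3.57 s
v² = v₀² + 2aΔx → Δx = (0² − 7.50²)/(2·-2.1) = 13.4 m
Distance in phase 3 = 13.4 m

13.4 m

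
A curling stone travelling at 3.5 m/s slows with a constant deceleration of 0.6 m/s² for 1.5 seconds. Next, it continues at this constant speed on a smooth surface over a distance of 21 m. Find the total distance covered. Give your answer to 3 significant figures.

Phase 1 (decelerating): v₀ = 3.50 m/s, a = -0.6 m/s².
v = v₀ + at = 3.50 + (-0.6)(1.5) = 2.60 m/s
Δx = v₀t + ½at² = 3.50·1.5 + 0.5·-0.6·1.5² = 4.58 m

Phase 2 (constant speed): v₀ = 2.60 m/s, a = 0 m/s².
Constant speed: t = d/v = 21/2.60 = 8.08 s
Total distance = 4.58 + 21.0 = 25.6 m

25.6 m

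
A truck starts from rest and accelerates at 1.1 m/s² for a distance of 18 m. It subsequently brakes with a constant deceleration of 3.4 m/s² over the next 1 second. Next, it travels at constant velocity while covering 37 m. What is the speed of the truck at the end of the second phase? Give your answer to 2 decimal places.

Phase 1 (accelerating): v₀ = 0 m/s, a = 1.1 m/s².
v² = v₀² + 2aΔx = 0² + 2·1.1·18 = 39.6 → v = 6.29 m/s
t = (v − v₀)/a = (6.29 − 0)/1.1 = 5.72 s

Phase 2 (decelerating): v₀ = 6.29 m/s, a = -3.4 m/s².
v = v₀ + at = 6.29 + (-3.4)(1) = 2.89 m/s
Δx = v₀t + ½at² = 6.29·1 + 0.5·-3.4·1² = 4.59 m
Speed at end of phase 2 = 2.89 m/s

2.89 m/s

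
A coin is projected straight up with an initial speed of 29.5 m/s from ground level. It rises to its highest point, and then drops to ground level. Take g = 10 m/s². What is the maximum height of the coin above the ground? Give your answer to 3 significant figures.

43.5 m

Phase 1 (rising): v₀ = 29.5 m/s, a = -10 m/s².
v = v₀ + at → t = (0 − 29.5) / -10 = 2.95 s
v² = v₀² + 2aΔx → Δx = (0² − 29.5²)/(2·-10) = 43.5 m
Maximum height = 43.5 m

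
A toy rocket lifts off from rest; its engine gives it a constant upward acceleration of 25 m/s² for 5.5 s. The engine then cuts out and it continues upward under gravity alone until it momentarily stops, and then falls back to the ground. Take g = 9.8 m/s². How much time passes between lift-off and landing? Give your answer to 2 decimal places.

36.08 s

Phase 1 (powered ascent): v₀ = 0 m/s, a = 25 m/s².
v = v₀ + at = 0 + (25)(5.5) = 138 m/s
Δx = v₀t + ½at² = 0·5.5 + 0.5·25·5.5² = 378 m

Phase 2 (coasting upward): v₀ = 138 m/s, a = -9.8 m/s².
v = v₀ + at → t = (0 − 138) / -9.8 = 14.0 s
v² = v₀² + 2aΔx → Δx = (0² − 138²)/(2·-9.8) = 965 m

Phase 3 (free fall): v₀ = 0 m/s, a = -9.8 m/s².
Falls 1340 m from rest: t = √(2·1340/9.8) = 16.6 s; v = g·t = 162 m/s.
Total time = 5.50 + 14.0 + 16.6 = 36.1 s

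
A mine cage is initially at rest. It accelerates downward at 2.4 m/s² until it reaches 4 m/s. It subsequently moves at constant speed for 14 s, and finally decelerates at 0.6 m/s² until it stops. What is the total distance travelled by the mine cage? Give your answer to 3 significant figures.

Phase 1 (accelerating): v₀ = 0 m/s, a = 2.4 m/s².
v = v₀ + at → t = (4 − 0) / 2.4 = 1.67 s
v² = v₀² + 2aΔx → Δx = (4² − 0²)/(2·2.4) = 3.33 m

Phase 2 (constant speed): v₀ = 4.00 m/s, a = 0 m/s².
v = v₀ + at = 4.00 + (0)(14) = 4.00 m/s
Δx = v₀t + ½at² = 4.00·14 + 0.5·0·14² = 56.0 m

Phase 3 (decelerating): v₀ = 4.00 m/s, a = -0.6 m/s².
v = v₀ + at → t = (0 − 4.00) / -0.6 = 6.67 s
v² = v₀² + 2aΔx → Δx = (0² − 4.00²)/(2·-0.6) = 13.3 m
Total distance = 3.33 + 56.0 + 13.3 = 72.7 m

72.7 m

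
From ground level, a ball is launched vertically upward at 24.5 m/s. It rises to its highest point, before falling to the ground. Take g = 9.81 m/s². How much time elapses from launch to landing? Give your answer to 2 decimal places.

4.99 s

Phase 1 (rising): v₀ = 24.5 m/s, a = -9.81 m/s².
v = v₀ + at → t = (0 − 24.5) / -9.81 = 2.50 s
v² = v₀² + 2aΔx → Δx = (0² − 24.5²)/(2·-9.81) = 30.6 m

Phase 2 (falling): v₀ = 0 m/s, a = -9.81 m/s².
Falls 30.6 m from rest: t = √(2·30.6/9.81) = 2.50 s; v = g·t = 24.5 m/s.
Total time = 2.50 + 2.50 = 4.99 s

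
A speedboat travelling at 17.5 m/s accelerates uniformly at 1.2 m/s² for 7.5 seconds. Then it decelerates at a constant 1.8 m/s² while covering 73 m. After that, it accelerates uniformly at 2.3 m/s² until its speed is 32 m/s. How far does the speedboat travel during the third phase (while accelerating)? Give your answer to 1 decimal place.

127.1 m

Phase 1 (accelerating): v₀ = 17.5 m/s, a = 1.2 m/s².
v = v₀ + at = 17.5 + (1.2)(7.5) = 26.5 m/s
Δx = v₀t + ½at² = 17.5·7.5 + 0.5·1.2·7.5² = 165 m

Phase 2 (decelerating): v₀ = 26.5 m/s, a = -1.8 m/s².
v² = v₀² + 2aΔx = 26.5² + 2·-1.8·73 = 439 → v = 21.0 m/s
t = (v − v₀)/a = (21.0 − 26.5)/-1.8 = 3.08 s

Phase 3 (accelerating): v₀ = 21.0 m/s, a = 2.3 m/s².
v = v₀ + at → t = (32 − 21.0) / 2.3 = 4.80 s
v² = v₀² + 2aΔx → Δx = (32² − 21.0²)/(2·2.3) = 127 m
Distance in phase 3 = 127 m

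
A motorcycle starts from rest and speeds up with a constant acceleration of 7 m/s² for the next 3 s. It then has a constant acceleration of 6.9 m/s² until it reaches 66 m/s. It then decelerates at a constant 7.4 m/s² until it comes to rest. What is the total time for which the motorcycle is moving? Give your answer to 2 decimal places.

Phase 1 (accelerating): v₀ = 0 m/s, a = 7 m/s².
v = v₀ + at = 0 + (7)(3) = 21.0 m/s
Δx = v₀t + ½at² = 0·3 + 0.5·7·3² = 31.5 m

Phase 2 (accelerating): v₀ = 21.0 m/s, a = 6.9 m/s².
v = v₀ + at → t = (66 − 21.0) / 6.9 = 6.52 s
v² = v₀² + 2aΔx → Δx = (66² − 21.0²)/(2·6.9) = 284 m

Phase 3 (decelerating): v₀ = 66.0 m/s, a = -7.4 m/s².
v = v₀ + at → t = (0 − 66.0) / -7.4 = 8.92 s
v² = v₀² + 2aΔx → Δx = (0² − 66.0²)/(2·-7.4) = 294 m
Total time = 3.00 + 6.52 + 8.92 = 18.4 s

18.44 s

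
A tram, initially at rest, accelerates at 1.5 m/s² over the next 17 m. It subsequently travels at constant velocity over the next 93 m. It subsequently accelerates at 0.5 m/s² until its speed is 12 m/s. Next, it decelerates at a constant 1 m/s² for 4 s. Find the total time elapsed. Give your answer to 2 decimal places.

Phase 1 (accelerating): v₀ = 0 m/s, a = 1.5 m/s².
v² = v₀² + 2aΔx = 0² + 2·1.5·17 = 51.0 → v = 7.14 m/s
t = (v − v₀)/a = (7.14 − 0)/1.5 = 4.76 s

Phase 2 (constant speed): v₀ = 7.14 m/s, a = 0 m/s².
Constant speed: t = d/v = 93/7.14 = 13.0 s

Phase 3 (accelerating): v₀ = 7.14 m/s, a = 0.5 m/s².
v = v₀ + at → t = (12 − 7.14) / 0.5 = 9.72 s
v² = v₀² + 2aΔx → Δx = (12² − 7.14²)/(2·0.5) = 93.0 m

Phase 4 (decelerating): v₀ = 12.0 m/s, a = -1 m/s².
v = v₀ + at = 12.0 + (-1)(4) = 8.00 m/s
Δx = v₀t + ½at² = 12.0·4 + 0.5·-1·4² = 40.0 m
Total time = 4.76 + 13.0 + 9.72 + 4.00 = 31.5 s

31.50 s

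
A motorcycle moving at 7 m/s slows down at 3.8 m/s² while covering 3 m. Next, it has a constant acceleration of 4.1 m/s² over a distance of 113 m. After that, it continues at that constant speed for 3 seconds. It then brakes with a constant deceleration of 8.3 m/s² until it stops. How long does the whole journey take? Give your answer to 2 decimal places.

Phase 1 (decelerating): v₀ = 7.00 m/s, a = -3.8 m/s².
v² = v₀² + 2aΔx = 7.00² + 2·-3.8·3 = 26.2 → v = 5.12 m/s
t = (v − v₀)/a = (5.12 − 7.00)/-3.8 = 0.495 s

Phase 2 (accelerating): v₀ = 5.12 m/s, a = 4.1 m/s².
v² = v₀² + 2aΔx = 5.12² + 2·4.1·113 = 953 → v = 30.9 m/s
t = (v − v₀)/a = (30.9 − 5.12)/4.1 = 6.28 s

Phase 3 (constant speed): v₀ = 30.9 m/s, a = 0 m/s².
v = v₀ + at = 30.9 + (0)(3) = 30.9 m/s
Δx = v₀t + ½at² = 30.9·3 + 0.5·0·3² = 92.6 m

Phase 4 (decelerating): v₀ = 30.9 m/s, a = -8.3 m/s².
v = v₀ + at → t = (0 − 30.9) / -8.3 = 3.72 s
v² = v₀² + 2aΔx → Δx = (0² − 30.9²)/(2·-8.3) = 57.4 m
Total time = 0.495 + 6.28 + 3.00 + 3.72 = 13.5 s

13.49 s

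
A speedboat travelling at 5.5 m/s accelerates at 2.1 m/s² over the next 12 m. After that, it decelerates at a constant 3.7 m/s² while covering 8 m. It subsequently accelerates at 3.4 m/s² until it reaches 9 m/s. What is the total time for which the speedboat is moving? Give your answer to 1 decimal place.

Phase 1 (accelerating): v₀ = 5.50 m/s, a = 2.1 m/s².
v² = v₀² + 2aΔx = 5.50² + 2·2.1·12 = 80.7 → v = 8.98 m/s
t = (v − v₀)/a = (8.98 − 5.50)/2.1 = 1.66 s

Phase 2 (decelerating): v₀ = 8.98 m/s, a = -3.7 m/s².
v² = v₀² + 2aΔx = 8.98² + 2·-3.7·8 = 21.5 → v = 4.63 m/s
t = (v − v₀)/a = (4.63 − 8.98)/-3.7 = 1.18 s

Phase 3 (accelerating): v₀ = 4.63 m/s, a = 3.4 m/s².
v = v₀ + at → t = (9 − 4.63) / 3.4 = 1.28 s
v² = v₀² + 2aΔx → Δx = (9² − 4.63²)/(2·3.4) = 8.76 m
Total time = 1.66 + 1.18 + 1.28 = 4.12 s

4.1 s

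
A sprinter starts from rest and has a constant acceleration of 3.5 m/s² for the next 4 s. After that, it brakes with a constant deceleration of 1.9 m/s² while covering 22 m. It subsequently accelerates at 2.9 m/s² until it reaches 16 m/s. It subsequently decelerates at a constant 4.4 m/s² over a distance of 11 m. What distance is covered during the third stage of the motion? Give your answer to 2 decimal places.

Phase 1 (accelerating): v₀ = 0 m/s, a = 3.5 m/s².
v = v₀ + at = 0 + (3.5)(4) = 14.0 m/s
Δx = v₀t + ½at² = 0·4 + 0.5·3.5·4² = 28.0 m

Phase 2 (decelerating): v₀ = 14.0 m/s, a = -1.9 m/s².
v² = v₀² + 2aΔx = 14.0² + 2·-1.9·22 = 112 → v = 10.6 m/s
t = (v − v₀)/a = (10.6 − 14.0)/-1.9 = 1.79 s

Phase 3 (accelerating): v₀ = 10.6 m/s, a = 2.9 m/s².
v = v₀ + at → t = (16 − 10.6) / 2.9 = 1.86 s
v² = v₀² + 2aΔx → Δx = (16² − 10.6²)/(2·2.9) = 24.8 m
Distance in phase 3 = 24.8 m

24.76 m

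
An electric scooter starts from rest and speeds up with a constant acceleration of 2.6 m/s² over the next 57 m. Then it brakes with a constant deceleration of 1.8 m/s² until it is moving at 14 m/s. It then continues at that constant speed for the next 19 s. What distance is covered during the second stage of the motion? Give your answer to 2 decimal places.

27.89 m

Phase 1 (accelerating): v₀ = 0 m/s, a = 2.6 m/s².
v² = v₀² + 2aΔx = 0² + 2·2.6·57 = 296 → v = 17.2 m/s
t = (v − v₀)/a = (17.2 − 0)/2.6 = 6.62 s

Phase 2 (decelerating): v₀ = 17.2 m/s, a = -1.8 m/s².
v = v₀ + at → t = (14 − 17.2) / -1.8 = 1.79 s
v² = v₀² + 2aΔx → Δx = (14² − 17.2²)/(2·-1.8) = 27.9 m
Distance in phase 2 = 27.9 m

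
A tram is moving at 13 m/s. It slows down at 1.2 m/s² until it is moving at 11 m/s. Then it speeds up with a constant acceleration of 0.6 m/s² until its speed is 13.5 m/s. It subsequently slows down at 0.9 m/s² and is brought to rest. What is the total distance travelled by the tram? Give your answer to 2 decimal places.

Phase 1 (decelerating): v₀ = 13.0 m/s, a = -1.2 m/s².
v = v₀ + at → t = (11 − 13.0) / -1.2 = 1.67 s
v² = v₀² + 2aΔx → Δx = (11² − 13.0²)/(2·-1.2) = 20.0 m

Phase 2 (accelerating): v₀ = 11.0 m/s, a = 0.6 m/s².
v = v₀ + at → t = (13.5 − 11.0) / 0.6 = 4.17 s
v² = v₀² + 2aΔx → Δx = (13.5² − 11.0²)/(2·0.6) = 51.0 m

Phase 3 (decelerating): v₀ = 13.5 m/s, a = -0.9 m/s².
v = v₀ + at → t = (0 − 13.5) / -0.9 = 15.0 s
v² = v₀² + 2aΔx → Δx = (0² − 13.5²)/(2·-0.9) = 101 m
Total distance = 20.0 + 51.0 + 101 = 172 m

172.29 m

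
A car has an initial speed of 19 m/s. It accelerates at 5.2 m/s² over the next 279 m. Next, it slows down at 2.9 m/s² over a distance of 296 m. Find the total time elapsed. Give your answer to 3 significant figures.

Phase 1 (accelerating): v₀ = 19.0 m/s, a = 5.2 m/s².
v² = v₀² + 2aΔx = 19.0² + 2·5.2·279 = 3260 → v = 57.1 m/s
t = (v − v₀)/a = (57.1 − 19.0)/5.2 = 7.33 s

Phase 2 (decelerating): v₀ = 57.1 m/s, a = -2.9 m/s².
v² = v₀² + 2aΔx = 57.1² + 2·-2.9·296 = 1550 → v = 39.3 m/s
t = (v − v₀)/a = (39.3 − 57.1)/-2.9 = 6.14 s
Total time = 7.33 + 6.14 = 13.5 s

13.5 s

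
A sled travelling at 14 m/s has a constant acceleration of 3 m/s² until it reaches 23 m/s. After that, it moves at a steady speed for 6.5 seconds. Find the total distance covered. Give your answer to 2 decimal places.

Phase 1 (accelerating): v₀ = 14.0 m/s, a = 3 m/s².
v = v₀ + at → t = (23 − 14.0) / 3 = 3.00 s
v² = v₀² + 2aΔx → Δx = (23² − 14.0²)/(2·3) = 55.5 m

Phase 2 (constant speed): v₀ = 23.0 m/s, a = 0 m/s².
v = v₀ + at = 23.0 + (0)(6.5) = 23.0 m/s
Δx = v₀t + ½at² = 23.0·6.5 + 0.5·0·6.5² = 150 m
Total distance = 55.5 + 150 = 205 m

205.00 m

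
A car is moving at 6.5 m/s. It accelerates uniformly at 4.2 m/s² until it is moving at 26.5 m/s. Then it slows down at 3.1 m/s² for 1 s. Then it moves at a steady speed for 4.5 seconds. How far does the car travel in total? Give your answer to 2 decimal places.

208.82 m

Phase 1 (accelerating): v₀ = 6.50 m/s, a = 4.2 m/s².
v = v₀ + at → t = (26.5 − 6.50) / 4.2 = 4.76 s
v² = v₀² + 2aΔx → Δx = (26.5² − 6.50²)/(2·4.2) = 78.6 m

Phase 2 (decelerating): v₀ = 26.5 m/s, a = -3.1 m/s².
v = v₀ + at = 26.5 + (-3.1)(1) = 23.4 m/s
Δx = v₀t + ½at² = 26.5·1 + 0.5·-3.1·1² = 24.9 m

Phase 3 (constant speed): v₀ = 23.4 m/s, a = 0 m/s².
v = v₀ + at = 23.4 + (0)(4.5) = 23.4 m/s
Δx = v₀t + ½at² = 23.4·4.5 + 0.5·0·4.5² = 105 m
Total distance = 78.6 + 24.9 + 105 = 209 m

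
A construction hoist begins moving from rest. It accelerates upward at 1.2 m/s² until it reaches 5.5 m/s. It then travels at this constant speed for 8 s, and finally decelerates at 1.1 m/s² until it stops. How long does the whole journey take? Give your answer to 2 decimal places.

Phase 1 (accelerating): v₀ = 0 m/s, a = 1.2 m/s².
v = v₀ + at → t = (5.5 − 0) / 1.2 = 4.58 s
v² = v₀² + 2aΔx → Δx = (5.5² − 0²)/(2·1.2) = 12.6 m

Phase 2 (constant speed): v₀ = 5.50 m/s, a = 0 m/s².
v = v₀ + at = 5.50 + (0)(8) = 5.50 m/s
Δx = v₀t + ½at² = 5.50·8 + 0.5·0·8² = 44.0 m

Phase 3 (decelerating): v₀ = 5.50 m/s, a = -1.1 m/s².
v = v₀ + at → t = (0 − 5.50) / -1.1 = 5.00 s
v² = v₀² + 2aΔx → Δx = (0² − 5.50²)/(2·-1.1) = 13.7 m
Total time = 4.58 + 8.00 + 5.00 = 17.6 s

17.58 s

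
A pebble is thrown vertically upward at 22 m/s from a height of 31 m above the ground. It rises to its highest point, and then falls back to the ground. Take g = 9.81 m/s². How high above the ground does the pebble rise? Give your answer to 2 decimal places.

55.67 m

Phase 1 (rising): v₀ = 22.0 m/s, a = -9.81 m/s².
v = v₀ + at → t = (0 − 22.0) / -9.81 = 2.24 s
v² = v₀² + 2aΔx → Δx = (0² − 22.0²)/(2·-9.81) = 24.7 m
Maximum height = 31 + 24.7 = 55.7 m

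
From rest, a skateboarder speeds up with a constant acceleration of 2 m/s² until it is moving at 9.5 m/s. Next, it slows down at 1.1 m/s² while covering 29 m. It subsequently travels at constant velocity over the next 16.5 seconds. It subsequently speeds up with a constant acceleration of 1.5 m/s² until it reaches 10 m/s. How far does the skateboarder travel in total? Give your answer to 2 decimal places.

160.94 m

Phase 1 (accelerating): v₀ = 0 m/s, a = 2 m/s².
v = v₀ + at → t = (9.5 − 0) / 2 = 4.75 s
v² = v₀² + 2aΔx → Δx = (9.5² − 0²)/(2·2) = 22.6 m

Phase 2 (decelerating): v₀ = 9.50 m/s, a = -1.1 m/s².
v² = v₀² + 2aΔx = 9.50² + 2·-1.1·29 = 26.4 → v = 5.14 m/s
t = (v − v₀)/a = (5.14 − 9.50)/-1.1 = 3.96 s

Phase 3 (constant speed): v₀ = 5.14 m/s, a = 0 m/s².
v = v₀ + at = 5.14 + (0)(16.5) = 5.14 m/s
Δx = v₀t + ½at² = 5.14·16.5 + 0.5·0·16.5² = 84.9 m

Phase 4 (accelerating): v₀ = 5.14 m/s, a = 1.5 m/s².
v = v₀ + at → t = (10 − 5.14) / 1.5 = 3.24 s
v² = v₀² + 2aΔx → Δx = (10² − 5.14²)/(2·1.5) = 24.5 m
Total distance = 22.6 + 29.0 + 84.9 + 24.5 = 161 m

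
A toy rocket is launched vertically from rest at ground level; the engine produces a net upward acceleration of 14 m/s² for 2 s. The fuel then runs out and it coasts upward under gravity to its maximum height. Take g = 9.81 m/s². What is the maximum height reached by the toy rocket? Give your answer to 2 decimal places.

67.96 m

Phase 1 (powered ascent): v₀ = 0 m/s, a = 14 m/s².
v = v₀ + at = 0 + (14)(2) = 28.0 m/s
Δx = v₀t + ½at² = 0·2 + 0.5·14·2² = 28.0 m

Phase 2 (coasting upward): v₀ = 28.0 m/s, a = -9.81 m/s².
v = v₀ + at → t = (0 − 28.0) / -9.81 = 2.85 s
v² = v₀² + 2aΔx → Δx = (0² − 28.0²)/(2·-9.81) = 40.0 m
Maximum height = 28.0 + 40.0 = 68.0 m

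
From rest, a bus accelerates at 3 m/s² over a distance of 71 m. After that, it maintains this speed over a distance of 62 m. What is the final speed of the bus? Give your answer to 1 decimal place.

20.6 m/s

Phase 1 (accelerating): v₀ = 0 m/s, a = 3 m/s².
v² = v₀² + 2aΔx = 0² + 2·3·71 = 426 → v = 20.6 m/s
t = (v − v₀)/a = (20.6 − 0)/3 = 6.88 s

Phase 2 (constant speed): v₀ = 20.6 m/s, a = 0 m/s².
Constant speed: t = d/v = 62/20.6 = 3.00 s
Final speed = 20.6 m/s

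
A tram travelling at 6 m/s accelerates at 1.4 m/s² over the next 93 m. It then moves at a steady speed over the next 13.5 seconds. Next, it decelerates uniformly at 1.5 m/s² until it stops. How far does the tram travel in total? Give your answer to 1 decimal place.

Phase 1 (accelerating): v₀ = 6.00 m/s, a = 1.4 m/s².
v² = v₀² + 2aΔx = 6.00² + 2·1.4·93 = 296 → v = 17.2 m/s
t = (v − v₀)/a = (17.2 − 6.00)/1.4 = 8.01 s

Phase 2 (constant speed): v₀ = 17.2 m/s, a = 0 m/s².
v = v₀ + at = 17.2 + (0)(13.5) = 17.2 m/s
Δx = v₀t + ½at² = 17.2·13.5 + 0.5·0·13.5² = 232 m

Phase 3 (decelerating): v₀ = 17.2 m/s, a = -1.5 m/s².
v = v₀ + at → t = (0 − 17.2) / -1.5 = 11.5 s
v² = v₀² + 2aΔx → Δx = (0² − 17.2²)/(2·-1.5) = 98.8 m
Total distance = 93.0 + 232 + 98.8 = 424 m

424.2 m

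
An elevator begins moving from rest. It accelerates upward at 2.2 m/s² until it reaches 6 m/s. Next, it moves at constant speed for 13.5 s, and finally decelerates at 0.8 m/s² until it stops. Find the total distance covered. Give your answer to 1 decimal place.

111.7 m

Phase 1 (accelerating): v₀ = 0 m/s, a = 2.2 m/s².
v = v₀ + at → t = (6 − 0) / 2.2 = 2.73 s
v² = v₀² + 2aΔx → Δx = (6² − 0²)/(2·2.2) = 8.18 m

Phase 2 (constant speed): v₀ = 6.00 m/s, a = 0 m/s².
v = v₀ + at = 6.00 + (0)(13.5) = 6.00 m/s
Δx = v₀t + ½at² = 6.00·13.5 + 0.5·0·13.5² = 81.0 m

Phase 3 (decelerating): v₀ = 6.00 m/s, a = -0.8 m/s².
v = v₀ + at → t = (0 − 6.00) / -0.8 = 7.50 s
v² = v₀² + 2aΔx → Δx = (0² − 6.00²)/(2·-0.8) = 22.5 m
Total distance = 8.18 + 81.0 + 22.5 = 112 m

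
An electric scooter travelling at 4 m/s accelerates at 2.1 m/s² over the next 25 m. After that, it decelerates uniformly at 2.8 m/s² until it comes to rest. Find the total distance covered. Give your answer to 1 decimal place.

46.6 m

Phase 1 (accelerating): v₀ = 4.00 m/s, a = 2.1 m/s².
v² = v₀² + 2aΔx = 4.00² + 2·2.1·25 = 121 → v = 11.0 m/s
t = (v − v₀)/a = (11.0 − 4.00)/2.1 = 3.33 s

Phase 2 (decelerating): v₀ = 11.0 m/s, a = -2.8 m/s².
v = v₀ + at → t = (0 − 11.0) / -2.8 = 3.93 s
v² = v₀² + 2aΔx → Δx = (0² − 11.0²)/(2·-2.8) = 21.6 m
Total distance = 25.0 + 21.6 = 46.6 m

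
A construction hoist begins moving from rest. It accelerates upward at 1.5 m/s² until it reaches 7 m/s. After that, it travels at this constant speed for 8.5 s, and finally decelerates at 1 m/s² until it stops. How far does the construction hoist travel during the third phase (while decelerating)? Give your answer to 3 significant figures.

Phase 1 (accelerating): v₀ = 0 m/s, a = 1.5 m/s².
v = v₀ + at → t = (7 − 0) / 1.5 = 4.67 s
v² = v₀² + 2aΔx → Δx = (7² − 0²)/(2·1.5) = 16.3 m

Phase 2 (constant speed): v₀ = 7.00 m/s, a = 0 m/s².
v = v₀ + at = 7.00 + (0)(8.5) = 7.00 m/s
Δx = v₀t + ½at² = 7.00·8.5 + 0.5·0·8.5² = 59.5 m

Phase 3 (decelerating): v₀ = 7.00 m/s, a = -1 m/s².
v = v₀ + at → t = (0 − 7.00) / -1 = 7.00 s
v² = v₀² + 2aΔx → Δx = (0² − 7.00²)/(2·-1) = 24.5 m
Distance in phase 3 = 24.5 m

24.5 m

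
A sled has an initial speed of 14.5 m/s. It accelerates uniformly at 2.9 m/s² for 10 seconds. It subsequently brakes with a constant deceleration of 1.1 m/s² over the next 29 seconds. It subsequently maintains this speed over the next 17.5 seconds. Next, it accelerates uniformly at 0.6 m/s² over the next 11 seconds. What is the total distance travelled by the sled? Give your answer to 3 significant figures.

Phase 1 (accelerating): v₀ = 14.5 m/s, a = 2.9 m/s².
v = v₀ + at = 14.5 + (2.9)(10) = 43.5 m/s
Δx = v₀t + ½at² = 14.5·10 + 0.5·2.9·10² = 290 m

Phase 2 (decelerating): v₀ = 43.5 m/s, a = -1.1 m/s².
v = v₀ + at = 43.5 + (-1.1)(29) = 11.6 m/s
Δx = v₀t + ½at² = 43.5·29 + 0.5·-1.1·29² = 799 m

Phase 3 (constant speed): v₀ = 11.6 m/s, a = 0 m/s².
v = v₀ + at = 11.6 + (0)(17.5) = 11.6 m/s
Δx = v₀t + ½at² = 11.6·17.5 + 0.5·0·17.5² = 203 m

Phase 4 (accelerating): v₀ = 11.6 m/s, a = 0.6 m/s².
v = v₀ + at = 11.6 + (0.6)(11) = 18.2 m/s
Δx = v₀t + ½at² = 11.6·11 + 0.5·0.6·11² = 164 m
Total distance = 290 + 799 + 203 + 164 = 1460 m

1460 m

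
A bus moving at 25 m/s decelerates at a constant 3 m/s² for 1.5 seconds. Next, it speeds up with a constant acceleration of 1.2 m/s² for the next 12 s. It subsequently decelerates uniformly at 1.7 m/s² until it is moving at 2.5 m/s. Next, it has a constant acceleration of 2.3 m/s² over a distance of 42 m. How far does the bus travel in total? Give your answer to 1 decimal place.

Phase 1 (decelerating): v₀ = 25.0 m/s, a = -3 m/s².
v = v₀ + at = 25.0 + (-3)(1.5) = 20.5 m/s
Δx = v₀t + ½at² = 25.0·1.5 + 0.5·-3·1.5² = 34.1 m

Phase 2 (accelerating): v₀ = 20.5 m/s, a = 1.2 m/s².
v = v₀ + at = 20.5 + (1.2)(12) = 34.9 m/s
Δx = v₀t + ½at² = 20.5·12 + 0.5·1.2·12² = 332 m

Phase 3 (decelerating): v₀ = 34.9 m/s, a = -1.7 m/s².
v = v₀ + at → t = (2.5 − 34.9) / -1.7 = 19.1 s
v² = v₀² + 2aΔx → Δx = (2.5² − 34.9²)/(2·-1.7) = 356 m

Phase 4 (accelerating): v₀ = 2.50 m/s, a = 2.3 m/s².
v² = v₀² + 2aΔx = 2.50² + 2·2.3·42 = 199 → v = 14.1 m/s
t = (v − v₀)/a = (14.1 − 2.50)/2.3 = 5.05 s
Total distance = 34.1 + 332 + 356 + 42.0 = 765 m

764.9 m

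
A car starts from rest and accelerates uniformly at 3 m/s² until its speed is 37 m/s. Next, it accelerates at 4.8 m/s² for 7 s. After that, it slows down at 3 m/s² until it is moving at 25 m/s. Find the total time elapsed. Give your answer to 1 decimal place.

Phase 1 (accelerating): v₀ = 0 m/s, a = 3 m/s².
v = v₀ + at → t = (37 − 0) / 3 = 12.3 s
v² = v₀² + 2aΔx → Δx = (37² − 0²)/(2·3) = 228 m

Phase 2 (accelerating): v₀ = 37.0 m/s, a = 4.8 m/s².
v = v₀ + at = 37.0 + (4.8)(7) = 70.6 m/s
Δx = v₀t + ½at² = 37.0·7 + 0.5·4.8·7² = 377 m

Phase 3 (decelerating): v₀ = 70.6 m/s, a = -3 m/s².
v = v₀ + at → t = (25 − 70.6) / -3 = 15.2 s
v² = v₀² + 2aΔx → Δx = (25² − 70.6²)/(2·-3) = 727 m
Total time = 12.3 + 7.00 + 15.2 = 34.5 s

34.5 s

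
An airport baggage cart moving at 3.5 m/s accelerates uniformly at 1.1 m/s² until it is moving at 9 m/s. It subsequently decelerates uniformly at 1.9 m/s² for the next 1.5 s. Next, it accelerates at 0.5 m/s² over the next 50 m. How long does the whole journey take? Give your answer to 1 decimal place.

12.9 s

Phase 1 (accelerating): v₀ = 3.50 m/s, a = 1.1 m/s².
v = v₀ + at → t = (9 − 3.50) / 1.1 = 5.00 s
v² = v₀² + 2aΔx → Δx = (9² − 3.50²)/(2·1.1) = 31.2 m

Phase 2 (decelerating): v₀ = 9.00 m/s, a = -1.9 m/s².
v = v₀ + at = 9.00 + (-1.9)(1.5) = 6.15 m/s
Δx = v₀t + ½at² = 9.00·1.5 + 0.5·-1.9·1.5² = 11.4 m

Phase 3 (accelerating): v₀ = 6.15 m/s, a = 0.5 m/s².
v² = v₀² + 2aΔx = 6.15² + 2·0.5·50 = 87.8 → v = 9.37 m/s
t = (v − v₀)/a = (9.37 − 6.15)/0.5 = 6.44 s
Total time = 5.00 + 1.50 + 6.44 = 12.9 s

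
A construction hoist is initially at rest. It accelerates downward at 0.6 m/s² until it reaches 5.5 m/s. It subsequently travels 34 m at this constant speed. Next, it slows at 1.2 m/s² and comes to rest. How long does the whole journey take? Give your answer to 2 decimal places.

Phase 1 (accelerating): v₀ = 0 m/s, a = 0.6 m/s².
v = v₀ + at → t = (5.5 − 0) / 0.6 = 9.17 s
v² = v₀² + 2aΔx → Δx = (5.5² − 0²)/(2·0.6) = 25.2 m

Phase 2 (constant speed): v₀ = 5.50 m/s, a = 0 m/s².
Constant speed: t = d/v = 34/5.50 = 6.18 s

Phase 3 (decelerating): v₀ = 5.50 m/s, a = -1.2 m/s².
v = v₀ + at → t = (0 − 5.50) / -1.2 = 4.58 s
v² = v₀² + 2aΔx → Δx = (0² − 5.50²)/(2·-1.2) = 12.6 m
Total time = 9.17 + 6.18 + 4.58 = 19.9 s

19.93 s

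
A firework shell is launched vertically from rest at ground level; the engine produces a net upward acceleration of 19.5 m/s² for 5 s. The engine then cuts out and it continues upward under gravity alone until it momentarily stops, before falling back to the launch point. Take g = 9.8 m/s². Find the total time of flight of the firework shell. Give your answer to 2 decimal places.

Phase 1 (powered ascent): v₀ = 0 m/s, a = 19.5 m/s².
v = v₀ + at = 0 + (19.5)(5) = 97.5 m/s
Δx = v₀t + ½at² = 0·5 + 0.5·19.5·5² = 244 m

Phase 2 (coasting upward): v₀ = 97.5 m/s, a = -9.8 m/s².
v = v₀ + at → t = (0 − 97.5) / -9.8 = 9.95 s
v² = v₀² + 2aΔx → Δx = (0² − 97.5²)/(2·-9.8) = 485 m

Phase 3 (free fall): v₀ = 0 m/s, a = -9.8 m/s².
Falls 729 m from rest: t = √(2·729/9.8) = 12.2 s; v = g·t = 120 m/s.
Total time = 5.00 + 9.95 + 12.2 = 27.1 s

27.14 s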